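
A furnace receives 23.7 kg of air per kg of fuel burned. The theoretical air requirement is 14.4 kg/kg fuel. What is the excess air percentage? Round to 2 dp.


Excess air = actual - stoichiometric = 23.7 - 14.4 = 9.30 kg/kg fuel
Excess air % = (excess / stoich) * 100 = (9.30 / 14.4) * 100 = 64.58%


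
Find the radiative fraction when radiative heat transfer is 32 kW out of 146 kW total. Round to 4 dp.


f_rad = Q_rad / Q_total
f_rad = 32 / 146 = 0.2192


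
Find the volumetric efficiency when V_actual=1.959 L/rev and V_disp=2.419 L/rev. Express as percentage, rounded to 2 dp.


eta_v = (V_actual / V_disp) * 100
Ratio = 1.959 / 2.419 = 0.8098
eta_v = 0.8098 * 100 = 80.98%


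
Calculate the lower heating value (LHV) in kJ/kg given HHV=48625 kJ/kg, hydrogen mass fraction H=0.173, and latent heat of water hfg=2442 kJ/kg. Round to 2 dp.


LHV = HHV - hfg * 9 * H
Water correction = 2442 * 9 * 0.173 = 3802.194 kJ/kg
LHV = 48625 - 3802.194 = 44822.81 kJ/kg


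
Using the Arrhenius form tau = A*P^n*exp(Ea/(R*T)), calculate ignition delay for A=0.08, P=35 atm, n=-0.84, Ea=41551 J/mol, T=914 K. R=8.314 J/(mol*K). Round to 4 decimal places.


tau = A * P^n * exp(Ea/(R*T))
P^n = 35^(-0.84) = 0.05046414
Ea/(R*T) = 41551/(8.314*914) = 5.467959
exp(Ea/(R*T)) = 236.976075
tau = 0.08 * 0.05046414 * 236.976075 = 0.9567 ms


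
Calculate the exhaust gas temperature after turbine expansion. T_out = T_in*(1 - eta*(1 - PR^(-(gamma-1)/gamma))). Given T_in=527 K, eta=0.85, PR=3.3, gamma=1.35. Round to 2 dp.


T_out = T_in * (1 - eta * (1 - PR^(-(gamma-1)/gamma)))
Exponent = -(1.35-1)/1.35 = -0.25925926
PR^exp = 3.3^(-0.25925926) = 0.73378775
Factor = 1 - 0.85*(1 - 0.73378775) = 0.77371959
T_out = 527 * 0.77371959 = 407.75 K


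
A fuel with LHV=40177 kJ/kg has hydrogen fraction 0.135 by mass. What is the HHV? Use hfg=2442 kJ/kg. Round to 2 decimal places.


HHV = LHV + hfg * 9 * H
Water addition = 2442 * 9 * 0.135 = 2967.030 kJ/kg
HHV = 40177 + 2967.030 = 43144.03 kJ/kg


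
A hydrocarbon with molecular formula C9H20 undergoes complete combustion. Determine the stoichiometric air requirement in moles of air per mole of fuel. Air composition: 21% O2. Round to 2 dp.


Balanced combustion: C9H20 + 14 O2 -> 9 CO2 + 10 H2O
O2 needed = C + H/4 = 9 + 20/4 = 14.00 moles
Air moles = O2 / 0.21 = 14.00 / 0.21 = 66.67 moles air


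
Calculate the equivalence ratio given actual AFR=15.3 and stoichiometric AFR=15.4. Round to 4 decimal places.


phi = AFR_stoich / AFR_actual
phi = 15.4 / 15.3 = 1.0065


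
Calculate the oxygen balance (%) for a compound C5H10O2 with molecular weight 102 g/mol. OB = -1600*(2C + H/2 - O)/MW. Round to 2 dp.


OB = -1600 * (2C + H/2 - O) / MW
Inner = 2*5 + 10/2 - 2 = 13.00
OB = -1600 * 13.00 / 102 = -203.92%


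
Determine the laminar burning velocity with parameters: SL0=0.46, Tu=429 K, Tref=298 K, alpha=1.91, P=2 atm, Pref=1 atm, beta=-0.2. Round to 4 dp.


SL = SL0 * (Tu/Tref)^alpha * (P/Pref)^beta
T ratio = 429/298 = 1.43959732
(T ratio)^alpha = 1.43959732^1.91 = 2.005582
(P/Pref)^beta = 2^(-0.2) = 0.870551
SL = 0.46 * 2.005582 * 0.870551 = 0.8031 m/s


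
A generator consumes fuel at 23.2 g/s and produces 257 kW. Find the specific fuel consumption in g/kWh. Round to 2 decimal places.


SFC = (mf / BP) * 3600
Rate = 23.2 / 257 = 0.090272 g/(s*kW)
SFC = 0.090272 * 3600 = 324.98 g/kWh


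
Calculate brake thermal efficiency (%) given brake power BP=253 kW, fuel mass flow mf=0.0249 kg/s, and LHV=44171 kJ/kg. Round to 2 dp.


eta_BTE = (BP / (mf * LHV)) * 100
Denominator = 0.0249 * 44171 = 1099.8579 kW
eta_BTE = (253 / 1099.8579) * 100 = 23.00%


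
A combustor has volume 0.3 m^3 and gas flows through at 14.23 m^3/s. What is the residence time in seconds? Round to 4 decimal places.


tau = V / Q_flow
tau = 0.3 / 14.23 = 0.0211 s


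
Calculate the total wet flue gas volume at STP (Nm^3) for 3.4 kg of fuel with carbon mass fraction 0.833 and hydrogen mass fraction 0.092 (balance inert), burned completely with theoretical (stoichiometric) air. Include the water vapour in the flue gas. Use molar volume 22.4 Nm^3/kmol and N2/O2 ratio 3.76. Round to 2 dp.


Per kg fuel: CO2 = (C/12 kmol)*22.4 = (0.833/12)*22.4 = 1.55493 Nm^3
Per kg fuel: H2O = (H/2 kmol)*22.4 = (0.092/2)*22.4 = 1.03040 Nm^3
O2 needed per kg fuel = C/12 + H/4 = 0.833/12 + 0.092/4 = 0.09241667 kmol
Per kg fuel: N2 = O2*3.76*22.4 = 0.09241667*3.76*22.4 = 7.78370 Nm^3
Total per kg = 1.55493 + 1.03040 + 7.78370 = 10.36903 Nm^3
Total = 10.36903 * 3.4 = 35.25 Nm^3


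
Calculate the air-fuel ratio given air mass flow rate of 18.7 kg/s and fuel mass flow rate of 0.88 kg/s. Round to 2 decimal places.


AFR = m_air / m_fuel
AFR = 18.7 / 0.88 = 21.25


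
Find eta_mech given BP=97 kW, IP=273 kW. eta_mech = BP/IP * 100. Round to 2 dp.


eta_mech = (BP / IP) * 100
Ratio = 97 / 273 = 0.3553
eta_mech = 0.3553 * 100 = 35.53%


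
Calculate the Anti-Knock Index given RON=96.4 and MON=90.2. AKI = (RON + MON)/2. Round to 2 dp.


AKI = (RON + MON) / 2
AKI = (96.4 + 90.2) / 2
AKI = 186.6 / 2 = 93.30


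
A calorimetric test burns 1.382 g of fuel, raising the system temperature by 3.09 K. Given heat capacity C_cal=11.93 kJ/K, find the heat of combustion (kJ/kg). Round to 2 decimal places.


Hc = C_cal * delta_T / m_fuel
Q_released = 11.93 * 3.09 = 36.8637 kJ
m_fuel = 1.382 g = 1.382/1000 kg = 0.001382 kg
Hc = 36.8637 / 0.001382 = 26674.17 kJ/kg


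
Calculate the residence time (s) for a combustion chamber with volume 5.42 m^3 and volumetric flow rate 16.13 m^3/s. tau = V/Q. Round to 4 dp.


tau = V / Q_flow
tau = 5.42 / 16.13 = 0.3360 s


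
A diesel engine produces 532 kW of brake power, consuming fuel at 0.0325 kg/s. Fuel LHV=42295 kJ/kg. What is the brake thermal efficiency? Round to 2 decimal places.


eta_BTE = (BP / (mf * LHV)) * 100
Denominator = 0.0325 * 42295 = 1374.5875 kW
eta_BTE = (532 / 1374.5875) * 100 = 38.70%


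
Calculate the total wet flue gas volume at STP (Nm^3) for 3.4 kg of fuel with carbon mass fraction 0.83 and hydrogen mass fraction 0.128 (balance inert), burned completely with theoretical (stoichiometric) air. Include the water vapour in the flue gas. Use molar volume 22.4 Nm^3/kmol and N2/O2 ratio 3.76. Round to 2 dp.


Per kg fuel: CO2 = (C/12 kmol)*22.4 = (0.83/12)*22.4 = 1.54933 Nm^3
Per kg fuel: H2O = (H/2 kmol)*22.4 = (0.128/2)*22.4 = 1.43360 Nm^3
O2 needed per kg fuel = C/12 + H/4 = 0.83/12 + 0.128/4 = 0.10116667 kmol
Per kg fuel: N2 = O2*3.76*22.4 = 0.10116667*3.76*22.4 = 8.52066 Nm^3
Total per kg = 1.54933 + 1.43360 + 8.52066 = 11.50359 Nm^3
Total = 11.50359 * 3.4 = 39.11 Nm^3


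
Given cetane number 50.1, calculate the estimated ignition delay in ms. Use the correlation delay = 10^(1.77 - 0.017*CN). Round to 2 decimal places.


delay = 10^(1.77 - 0.017*CN)
Exponent = 1.77 - 0.017*50.1 = 0.9183
delay = 10^0.9183 = 8.29 ms


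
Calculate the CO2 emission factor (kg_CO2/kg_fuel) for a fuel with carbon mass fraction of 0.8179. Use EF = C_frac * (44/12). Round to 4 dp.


EF = C_frac * (M_CO2 / M_C)
EF = 0.8179 * (44/12)
EF = 0.8179 * 3.666667 = 2.9990 kg_CO2/kg_fuel


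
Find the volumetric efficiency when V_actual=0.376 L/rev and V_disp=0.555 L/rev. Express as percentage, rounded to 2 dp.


eta_v = (V_actual / V_disp) * 100
Ratio = 0.376 / 0.555 = 0.6775
eta_v = 0.6775 * 100 = 67.75%


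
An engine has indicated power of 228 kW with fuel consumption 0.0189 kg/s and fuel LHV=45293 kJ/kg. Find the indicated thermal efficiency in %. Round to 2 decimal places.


eta_ith = (IP / (mf * LHV)) * 100
Denominator = 0.0189 * 45293 = 856.0377 kW
eta_ith = (228 / 856.0377) * 100 = 26.63%


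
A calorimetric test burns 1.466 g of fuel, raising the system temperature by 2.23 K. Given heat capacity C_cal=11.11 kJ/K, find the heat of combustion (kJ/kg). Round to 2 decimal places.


Hc = C_cal * delta_T / m_fuel
Q_released = 11.11 * 2.23 = 24.7753 kJ
m_fuel = 1.466 g = 1.466/1000 kg = 0.001466 kg
Hc = 24.7753 / 0.001466 = 16899.93 kJ/kg


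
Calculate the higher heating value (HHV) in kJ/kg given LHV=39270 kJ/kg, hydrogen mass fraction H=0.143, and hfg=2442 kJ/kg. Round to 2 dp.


HHV = LHV + hfg * 9 * H
Water addition = 2442 * 9 * 0.143 = 3142.854 kJ/kg
HHV = 39270 + 3142.854 = 42412.85 kJ/kg


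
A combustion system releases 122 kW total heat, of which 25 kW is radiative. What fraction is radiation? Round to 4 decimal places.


f_rad = Q_rad / Q_total
f_rad = 25 / 122 = 0.2049


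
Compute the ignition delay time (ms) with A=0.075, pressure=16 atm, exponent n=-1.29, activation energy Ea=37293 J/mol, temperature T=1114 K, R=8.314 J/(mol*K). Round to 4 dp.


tau = A * P^n * exp(Ea/(R*T))
P^n = 16^(-1.29) = 0.02796953
Ea/(R*T) = 37293/(8.314*1114) = 4.026541
exp(Ea/(R*T)) = 56.066633
tau = 0.075 * 0.02796953 * 56.066633 = 0.1176 ms


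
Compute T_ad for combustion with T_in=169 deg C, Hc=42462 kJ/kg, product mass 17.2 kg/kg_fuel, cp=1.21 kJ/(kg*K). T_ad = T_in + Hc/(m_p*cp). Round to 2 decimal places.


T_ad = T_in + Hc / (m_p * cp)
Denominator = 17.2 * 1.21 = 20.8120
Temperature rise = 42462 / 20.8120 = 2040.27 K
T_ad = 169 + 2040.27 = 2209.27 deg C


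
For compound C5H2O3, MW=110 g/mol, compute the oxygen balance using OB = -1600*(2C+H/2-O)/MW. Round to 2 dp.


OB = -1600 * (2C + H/2 - O) / MW
Inner = 2*5 + 2/2 - 3 = 8.00
OB = -1600 * 8.00 / 110 = -116.36%


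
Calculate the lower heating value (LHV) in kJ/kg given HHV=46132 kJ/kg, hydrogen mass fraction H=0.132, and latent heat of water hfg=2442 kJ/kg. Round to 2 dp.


LHV = HHV - hfg * 9 * H
Water correction = 2442 * 9 * 0.132 = 2901.096 kJ/kg
LHV = 46132 - 2901.096 = 43230.90 kJ/kg


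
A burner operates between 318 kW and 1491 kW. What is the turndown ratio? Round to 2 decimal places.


TDR = Q_max / Q_min
TDR = 1491 / 318 = 4.69


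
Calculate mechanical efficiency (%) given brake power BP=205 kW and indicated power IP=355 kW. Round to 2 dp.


eta_mech = (BP / IP) * 100
Ratio = 205 / 355 = 0.5775
eta_mech = 0.5775 * 100 = 57.75%


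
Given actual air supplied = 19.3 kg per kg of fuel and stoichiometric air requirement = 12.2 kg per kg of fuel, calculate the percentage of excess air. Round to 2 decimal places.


Excess air = actual - stoichiometric = 19.3 - 12.2 = 7.10 kg/kg fuel
Excess air % = (excess / stoich) * 100 = (7.10 / 12.2) * 100 = 58.20%


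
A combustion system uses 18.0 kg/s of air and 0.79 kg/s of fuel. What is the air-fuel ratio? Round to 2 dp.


AFR = m_air / m_fuel
AFR = 18.0 / 0.79 = 22.78


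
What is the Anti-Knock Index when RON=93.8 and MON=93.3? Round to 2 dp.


AKI = (RON + MON) / 2
AKI = (93.8 + 93.3) / 2
AKI = 187.1 / 2 = 93.55


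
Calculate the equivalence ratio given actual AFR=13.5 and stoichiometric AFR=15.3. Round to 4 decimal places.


phi = AFR_stoich / AFR_actual
phi = 15.3 / 13.5 = 1.1333


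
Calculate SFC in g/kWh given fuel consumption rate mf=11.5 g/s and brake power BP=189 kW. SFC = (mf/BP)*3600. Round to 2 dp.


SFC = (mf / BP) * 3600
Rate = 11.5 / 189 = 0.060847 g/(s*kW)
SFC = 0.060847 * 3600 = 219.05 g/kWh


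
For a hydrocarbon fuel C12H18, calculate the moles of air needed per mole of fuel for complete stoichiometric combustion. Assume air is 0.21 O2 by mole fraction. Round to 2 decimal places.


Balanced combustion: C12H18 + 16.5 O2 -> 12 CO2 + 9 H2O
O2 needed = C + H/4 = 12 + 18/4 = 16.50 moles
Air moles = O2 / 0.21 = 16.50 / 0.21 = 78.57 moles air


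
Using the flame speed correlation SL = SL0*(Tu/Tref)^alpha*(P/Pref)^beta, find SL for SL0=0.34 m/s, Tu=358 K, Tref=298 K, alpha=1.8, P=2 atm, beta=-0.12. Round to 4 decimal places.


SL = SL0 * (Tu/Tref)^alpha * (P/Pref)^beta
T ratio = 358/298 = 1.20134228
(T ratio)^alpha = 1.20134228^1.8 = 1.391234
(P/Pref)^beta = 2^(-0.12) = 0.920188
SL = 0.34 * 1.391234 * 0.920188 = 0.4353 m/s


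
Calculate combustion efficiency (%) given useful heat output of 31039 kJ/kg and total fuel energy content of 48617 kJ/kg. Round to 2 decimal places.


Efficiency = (Q_useful / Q_fuel) * 100
Efficiency = (31039 / 48617) * 100
Efficiency = 0.6384 * 100 = 63.84%


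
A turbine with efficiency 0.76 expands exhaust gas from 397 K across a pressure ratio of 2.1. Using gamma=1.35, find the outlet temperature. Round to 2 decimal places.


T_out = T_in * (1 - eta * (1 - PR^(-(gamma-1)/gamma)))
Exponent = -(1.35-1)/1.35 = -0.25925926
PR^exp = 2.1^(-0.25925926) = 0.82501466
Factor = 1 - 0.76*(1 - 0.82501466) = 0.86701114
T_out = 397 * 0.86701114 = 344.20 K


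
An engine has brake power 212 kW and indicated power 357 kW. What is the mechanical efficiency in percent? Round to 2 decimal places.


eta_mech = (BP / IP) * 100
Ratio = 212 / 357 = 0.5938
eta_mech = 0.5938 * 100 = 59.38%


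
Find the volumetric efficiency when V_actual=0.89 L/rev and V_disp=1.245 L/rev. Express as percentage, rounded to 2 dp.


eta_v = (V_actual / V_disp) * 100
Ratio = 0.89 / 1.245 = 0.7149
eta_v = 0.7149 * 100 = 71.49%


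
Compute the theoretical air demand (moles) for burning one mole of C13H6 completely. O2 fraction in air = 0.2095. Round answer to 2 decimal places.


Balanced combustion: C13H6 + 14.5 O2 -> 13 CO2 + 3 H2O
O2 needed = C + H/4 = 13 + 6/4 = 14.50 moles
Air moles = O2 / 0.2095 = 14.50 / 0.2095 = 69.21 moles air


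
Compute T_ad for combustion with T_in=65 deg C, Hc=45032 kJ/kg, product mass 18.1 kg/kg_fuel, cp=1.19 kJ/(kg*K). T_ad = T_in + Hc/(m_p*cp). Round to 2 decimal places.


T_ad = T_in + Hc / (m_p * cp)
Denominator = 18.1 * 1.19 = 21.5390
Temperature rise = 45032 / 21.5390 = 2090.72 K
T_ad = 65 + 2090.72 = 2155.72 deg C


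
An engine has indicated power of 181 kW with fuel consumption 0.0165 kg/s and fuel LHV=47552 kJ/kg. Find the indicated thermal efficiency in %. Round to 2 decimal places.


eta_ith = (IP / (mf * LHV)) * 100
Denominator = 0.0165 * 47552 = 784.6080 kW
eta_ith = (181 / 784.6080) * 100 = 23.07%


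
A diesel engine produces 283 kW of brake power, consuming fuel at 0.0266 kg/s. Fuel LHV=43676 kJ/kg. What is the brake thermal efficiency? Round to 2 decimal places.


eta_BTE = (BP / (mf * LHV)) * 100
Denominator = 0.0266 * 43676 = 1161.7816 kW
eta_BTE = (283 / 1161.7816) * 100 = 24.36%


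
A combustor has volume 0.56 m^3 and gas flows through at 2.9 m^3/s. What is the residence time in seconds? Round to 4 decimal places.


tau = V / Q_flow
tau = 0.56 / 2.9 = 0.1931 s


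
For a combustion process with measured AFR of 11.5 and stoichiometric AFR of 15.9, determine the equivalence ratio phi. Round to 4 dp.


phi = AFR_stoich / AFR_actual
phi = 15.9 / 11.5 = 1.3826


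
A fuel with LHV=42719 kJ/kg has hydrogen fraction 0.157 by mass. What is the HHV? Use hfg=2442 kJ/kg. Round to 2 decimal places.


HHV = LHV + hfg * 9 * H
Water addition = 2442 * 9 * 0.157 = 3450.546 kJ/kg
HHV = 42719 + 3450.546 = 46169.55 kJ/kg


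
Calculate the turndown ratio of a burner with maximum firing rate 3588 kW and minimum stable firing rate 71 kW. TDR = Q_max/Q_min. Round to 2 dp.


TDR = Q_max / Q_min
TDR = 3588 / 71 = 50.54


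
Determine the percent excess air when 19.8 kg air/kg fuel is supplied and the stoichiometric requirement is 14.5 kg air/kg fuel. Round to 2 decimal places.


Excess air = actual - stoichiometric = 19.8 - 14.5 = 5.30 kg/kg fuel
Excess air % = (excess / stoich) * 100 = (5.30 / 14.5) * 100 = 36.55%


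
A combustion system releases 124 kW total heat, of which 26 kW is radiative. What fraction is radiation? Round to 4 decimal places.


f_rad = Q_rad / Q_total
f_rad = 26 / 124 = 0.2097


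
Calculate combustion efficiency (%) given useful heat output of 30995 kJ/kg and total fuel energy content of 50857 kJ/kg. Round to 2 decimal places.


Efficiency = (Q_useful / Q_fuel) * 100
Efficiency = (30995 / 50857) * 100
Efficiency = 0.6095 * 100 = 60.95%


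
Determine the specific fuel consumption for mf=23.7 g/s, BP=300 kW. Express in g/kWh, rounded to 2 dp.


SFC = (mf / BP) * 3600
Rate = 23.7 / 300 = 0.079000 g/(s*kW)
SFC = 0.079000 * 3600 = 284.40 g/kWh


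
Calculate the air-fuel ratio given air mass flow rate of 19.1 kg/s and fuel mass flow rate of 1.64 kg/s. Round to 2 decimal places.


AFR = m_air / m_fuel
AFR = 19.1 / 1.64 = 11.65


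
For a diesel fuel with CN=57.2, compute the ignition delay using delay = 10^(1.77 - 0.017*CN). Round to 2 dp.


delay = 10^(1.77 - 0.017*CN)
Exponent = 1.77 - 0.017*57.2 = 0.7976
delay = 10^0.7976 = 6.27 ms


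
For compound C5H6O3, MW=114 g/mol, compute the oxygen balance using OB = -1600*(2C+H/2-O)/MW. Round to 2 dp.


OB = -1600 * (2C + H/2 - O) / MW
Inner = 2*5 + 6/2 - 3 = 10.00
OB = -1600 * 10.00 / 114 = -140.35%


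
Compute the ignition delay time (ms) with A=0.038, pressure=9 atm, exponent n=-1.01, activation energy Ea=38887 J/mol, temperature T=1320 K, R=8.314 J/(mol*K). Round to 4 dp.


tau = A * P^n * exp(Ea/(R*T))
P^n = 9^(-1.01) = 0.10869638
Ea/(R*T) = 38887/(8.314*1320) = 3.543403
exp(Ea/(R*T)) = 34.584393
tau = 0.038 * 0.10869638 * 34.584393 = 0.1428 ms


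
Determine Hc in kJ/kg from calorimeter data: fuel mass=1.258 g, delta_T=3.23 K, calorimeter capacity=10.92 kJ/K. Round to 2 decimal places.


Hc = C_cal * delta_T / m_fuel
Q_released = 10.92 * 3.23 = 35.2716 kJ
m_fuel = 1.258 g = 1.258/1000 kg = 0.001258 kg
Hc = 35.2716 / 0.001258 = 28037.84 kJ/kg


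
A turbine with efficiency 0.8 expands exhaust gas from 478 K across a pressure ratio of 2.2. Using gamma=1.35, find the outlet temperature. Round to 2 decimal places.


T_out = T_in * (1 - eta * (1 - PR^(-(gamma-1)/gamma)))
Exponent = -(1.35-1)/1.35 = -0.25925926
PR^exp = 2.2^(-0.25925926) = 0.81512413
Factor = 1 - 0.8*(1 - 0.81512413) = 0.85209930
T_out = 478 * 0.85209930 = 407.30 K


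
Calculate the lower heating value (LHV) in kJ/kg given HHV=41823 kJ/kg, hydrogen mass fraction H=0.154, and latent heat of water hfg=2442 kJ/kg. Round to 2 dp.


LHV = HHV - hfg * 9 * H
Water correction = 2442 * 9 * 0.154 = 3384.612 kJ/kg
LHV = 41823 - 3384.612 = 38438.39 kJ/kg


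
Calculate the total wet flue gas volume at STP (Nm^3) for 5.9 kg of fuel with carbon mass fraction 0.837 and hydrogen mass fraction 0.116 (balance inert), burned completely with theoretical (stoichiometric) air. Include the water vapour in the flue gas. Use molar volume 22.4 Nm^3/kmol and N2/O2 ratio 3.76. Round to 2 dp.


Per kg fuel: CO2 = (C/12 kmol)*22.4 = (0.837/12)*22.4 = 1.56240 Nm^3
Per kg fuel: H2O = (H/2 kmol)*22.4 = (0.116/2)*22.4 = 1.29920 Nm^3
O2 needed per kg fuel = C/12 + H/4 = 0.837/12 + 0.116/4 = 0.09875000 kmol
Per kg fuel: N2 = O2*3.76*22.4 = 0.09875000*3.76*22.4 = 8.31712 Nm^3
Total per kg = 1.56240 + 1.29920 + 8.31712 = 11.17872 Nm^3
Total = 11.17872 * 5.9 = 65.95 Nm^3


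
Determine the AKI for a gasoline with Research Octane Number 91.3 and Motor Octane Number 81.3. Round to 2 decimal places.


AKI = (RON + MON) / 2
AKI = (91.3 + 81.3) / 2
AKI = 172.6 / 2 = 86.30


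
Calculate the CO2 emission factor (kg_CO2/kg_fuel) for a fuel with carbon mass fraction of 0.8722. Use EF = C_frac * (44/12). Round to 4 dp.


EF = C_frac * (M_CO2 / M_C)
EF = 0.8722 * (44/12)
EF = 0.8722 * 3.666667 = 3.1981 kg_CO2/kg_fuel


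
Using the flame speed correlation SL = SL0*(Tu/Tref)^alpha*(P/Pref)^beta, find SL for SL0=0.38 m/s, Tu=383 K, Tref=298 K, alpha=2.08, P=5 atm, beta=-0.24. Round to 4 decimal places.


SL = SL0 * (Tu/Tref)^alpha * (P/Pref)^beta
T ratio = 383/298 = 1.28523490
(T ratio)^alpha = 1.28523490^2.08 = 1.685325
(P/Pref)^beta = 5^(-0.24) = 0.679590
SL = 0.38 * 1.685325 * 0.679590 = 0.4352 m/s


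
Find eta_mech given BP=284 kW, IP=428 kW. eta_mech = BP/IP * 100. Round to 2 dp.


eta_mech = (BP / IP) * 100
Ratio = 284 / 428 = 0.6636
eta_mech = 0.6636 * 100 = 66.36%


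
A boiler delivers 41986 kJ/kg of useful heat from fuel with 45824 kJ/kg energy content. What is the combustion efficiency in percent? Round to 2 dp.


Efficiency = (Q_useful / Q_fuel) * 100
Efficiency = (41986 / 45824) * 100
Efficiency = 0.9162 * 100 = 91.62%


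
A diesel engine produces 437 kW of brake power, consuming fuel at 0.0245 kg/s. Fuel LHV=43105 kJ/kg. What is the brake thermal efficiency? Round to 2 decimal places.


eta_BTE = (BP / (mf * LHV)) * 100
Denominator = 0.0245 * 43105 = 1056.0725 kW
eta_BTE = (437 / 1056.0725) * 100 = 41.38%


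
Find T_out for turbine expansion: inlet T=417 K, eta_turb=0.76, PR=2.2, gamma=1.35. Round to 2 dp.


T_out = T_in * (1 - eta * (1 - PR^(-(gamma-1)/gamma)))
Exponent = -(1.35-1)/1.35 = -0.25925926
PR^exp = 2.2^(-0.25925926) = 0.81512413
Factor = 1 - 0.76*(1 - 0.81512413) = 0.85949434
T_out = 417 * 0.85949434 = 358.41 K


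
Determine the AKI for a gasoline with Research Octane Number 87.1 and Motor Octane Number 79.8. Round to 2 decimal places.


AKI = (RON + MON) / 2
AKI = (87.1 + 79.8) / 2
AKI = 166.9 / 2 = 83.45


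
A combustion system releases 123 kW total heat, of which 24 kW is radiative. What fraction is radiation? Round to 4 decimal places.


f_rad = Q_rad / Q_total
f_rad = 24 / 123 = 0.1951


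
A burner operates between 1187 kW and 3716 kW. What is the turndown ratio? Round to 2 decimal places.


TDR = Q_max / Q_min
TDR = 3716 / 1187 = 3.13


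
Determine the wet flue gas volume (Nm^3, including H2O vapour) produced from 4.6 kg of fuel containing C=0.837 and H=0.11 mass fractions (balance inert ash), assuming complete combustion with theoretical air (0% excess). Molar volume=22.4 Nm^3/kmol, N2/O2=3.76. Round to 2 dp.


Per kg fuel: CO2 = (C/12 kmol)*22.4 = (0.837/12)*22.4 = 1.56240 Nm^3
Per kg fuel: H2O = (H/2 kmol)*22.4 = (0.11/2)*22.4 = 1.23200 Nm^3
O2 needed per kg fuel = C/12 + H/4 = 0.837/12 + 0.11/4 = 0.09725000 kmol
Per kg fuel: N2 = O2*3.76*22.4 = 0.09725000*3.76*22.4 = 8.19078 Nm^3
Total per kg = 1.56240 + 1.23200 + 8.19078 = 10.98518 Nm^3
Total = 10.98518 * 4.6 = 50.53 Nm^3


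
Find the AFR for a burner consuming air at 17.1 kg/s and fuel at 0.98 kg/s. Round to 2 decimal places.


AFR = m_air / m_fuel
AFR = 17.1 / 0.98 = 17.45


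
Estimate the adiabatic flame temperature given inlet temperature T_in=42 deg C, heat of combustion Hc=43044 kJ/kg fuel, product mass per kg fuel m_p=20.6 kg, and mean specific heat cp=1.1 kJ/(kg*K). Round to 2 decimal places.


T_ad = T_in + Hc / (m_p * cp)
Denominator = 20.6 * 1.1 = 22.6600
Temperature rise = 43044 / 22.6600 = 1899.56 K
T_ad = 42 + 1899.56 = 1941.56 deg C


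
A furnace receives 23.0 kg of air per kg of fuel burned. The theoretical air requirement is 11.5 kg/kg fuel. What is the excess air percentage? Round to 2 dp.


Excess air = actual - stoichiometric = 23.0 - 11.5 = 11.50 kg/kg fuel
Excess air % = (excess / stoich) * 100 = (11.50 / 11.5) * 100 = 100.00%


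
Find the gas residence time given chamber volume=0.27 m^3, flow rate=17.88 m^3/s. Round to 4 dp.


tau = V / Q_flow
tau = 0.27 / 17.88 = 0.0151 s


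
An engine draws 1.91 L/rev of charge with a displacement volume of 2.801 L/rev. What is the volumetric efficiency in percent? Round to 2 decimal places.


eta_v = (V_actual / V_disp) * 100
Ratio = 1.91 / 2.801 = 0.6819
eta_v = 0.6819 * 100 = 68.19%


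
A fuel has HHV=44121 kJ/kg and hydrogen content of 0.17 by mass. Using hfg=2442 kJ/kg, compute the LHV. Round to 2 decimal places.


LHV = HHV - hfg * 9 * H
Water correction = 2442 * 9 * 0.17 = 3736.260 kJ/kg
LHV = 44121 - 3736.260 = 40384.74 kJ/kg


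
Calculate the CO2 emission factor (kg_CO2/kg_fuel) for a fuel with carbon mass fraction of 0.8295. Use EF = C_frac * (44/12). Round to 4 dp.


EF = C_frac * (M_CO2 / M_C)
EF = 0.8295 * (44/12)
EF = 0.8295 * 3.666667 = 3.0415 kg_CO2/kg_fuel


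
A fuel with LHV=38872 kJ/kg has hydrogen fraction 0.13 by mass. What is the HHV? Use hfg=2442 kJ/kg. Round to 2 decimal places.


HHV = LHV + hfg * 9 * H
Water addition = 2442 * 9 * 0.13 = 2857.140 kJ/kg
HHV = 38872 + 2857.140 = 41729.14 kJ/kg


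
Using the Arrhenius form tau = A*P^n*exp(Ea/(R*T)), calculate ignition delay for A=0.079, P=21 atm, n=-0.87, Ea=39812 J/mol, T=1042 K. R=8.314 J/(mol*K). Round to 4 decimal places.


tau = A * P^n * exp(Ea/(R*T))
P^n = 21^(-0.87) = 0.07074068
Ea/(R*T) = 39812/(8.314*1042) = 4.595537
exp(Ea/(R*T)) = 99.041295
tau = 0.079 * 0.07074068 * 99.041295 = 0.5535 ms


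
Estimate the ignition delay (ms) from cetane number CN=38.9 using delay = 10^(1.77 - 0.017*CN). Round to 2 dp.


delay = 10^(1.77 - 0.017*CN)
Exponent = 1.77 - 0.017*38.9 = 1.1087
delay = 10^1.1087 = 12.84 ms


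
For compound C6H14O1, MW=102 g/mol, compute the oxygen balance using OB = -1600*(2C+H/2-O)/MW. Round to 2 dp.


OB = -1600 * (2C + H/2 - O) / MW
Inner = 2*6 + 14/2 - 1 = 18.00
OB = -1600 * 18.00 / 102 = -282.35%


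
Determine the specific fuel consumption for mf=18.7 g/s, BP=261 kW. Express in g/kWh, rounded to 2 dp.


SFC = (mf / BP) * 3600
Rate = 18.7 / 261 = 0.071648 g/(s*kW)
SFC = 0.071648 * 3600 = 257.93 g/kWh


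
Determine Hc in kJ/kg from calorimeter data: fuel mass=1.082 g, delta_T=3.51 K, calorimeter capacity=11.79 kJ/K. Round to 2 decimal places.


Hc = C_cal * delta_T / m_fuel
Q_released = 11.79 * 3.51 = 41.3829 kJ
m_fuel = 1.082 g = 1.082/1000 kg = 0.001082 kg
Hc = 41.3829 / 0.001082 = 38246.67 kJ/kg


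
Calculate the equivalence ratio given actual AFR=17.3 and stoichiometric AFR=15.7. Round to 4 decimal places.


phi = AFR_stoich / AFR_actual
phi = 15.7 / 17.3 = 0.9075


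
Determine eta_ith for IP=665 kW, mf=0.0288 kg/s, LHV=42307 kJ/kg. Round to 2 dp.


eta_ith = (IP / (mf * LHV)) * 100
Denominator = 0.0288 * 42307 = 1218.4416 kW
eta_ith = (665 / 1218.4416) * 100 = 54.58%


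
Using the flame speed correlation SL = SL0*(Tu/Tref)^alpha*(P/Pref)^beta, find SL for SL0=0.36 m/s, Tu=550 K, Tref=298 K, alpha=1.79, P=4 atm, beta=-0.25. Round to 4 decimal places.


SL = SL0 * (Tu/Tref)^alpha * (P/Pref)^beta
T ratio = 550/298 = 1.84563758
(T ratio)^alpha = 1.84563758^1.79 = 2.995036
(P/Pref)^beta = 4^(-0.25) = 0.707107
SL = 0.36 * 2.995036 * 0.707107 = 0.7624 m/s


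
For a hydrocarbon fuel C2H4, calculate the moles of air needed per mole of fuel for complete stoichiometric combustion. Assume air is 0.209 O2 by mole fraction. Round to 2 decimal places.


Balanced combustion: C2H4 + 3 O2 -> 2 CO2 + 2 H2O
O2 needed = C + H/4 = 2 + 4/4 = 3.00 moles
Air moles = O2 / 0.209 = 3.00 / 0.209 = 14.35 moles air


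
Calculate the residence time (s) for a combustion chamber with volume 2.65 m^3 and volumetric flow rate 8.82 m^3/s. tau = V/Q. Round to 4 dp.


tau = V / Q_flow
tau = 2.65 / 8.82 = 0.3005 s


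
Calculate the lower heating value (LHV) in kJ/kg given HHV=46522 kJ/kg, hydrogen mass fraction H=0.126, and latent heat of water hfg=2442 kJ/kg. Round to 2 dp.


LHV = HHV - hfg * 9 * H
Water correction = 2442 * 9 * 0.126 = 2769.228 kJ/kg
LHV = 46522 - 2769.228 = 43752.77 kJ/kg


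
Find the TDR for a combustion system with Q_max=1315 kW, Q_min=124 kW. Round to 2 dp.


TDR = Q_max / Q_min
TDR = 1315 / 124 = 10.60


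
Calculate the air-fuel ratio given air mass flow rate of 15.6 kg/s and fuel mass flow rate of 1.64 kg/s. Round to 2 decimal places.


AFR = m_air / m_fuel
AFR = 15.6 / 1.64 = 9.51


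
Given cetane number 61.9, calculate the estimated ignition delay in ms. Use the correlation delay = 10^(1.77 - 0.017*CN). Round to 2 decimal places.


delay = 10^(1.77 - 0.017*CN)
Exponent = 1.77 - 0.017*61.9 = 0.7177
delay = 10^0.7177 = 5.22 ms


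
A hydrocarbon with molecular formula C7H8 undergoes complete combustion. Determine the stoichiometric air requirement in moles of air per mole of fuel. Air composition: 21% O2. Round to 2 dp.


Balanced combustion: C7H8 + 9 O2 -> 7 CO2 + 4 H2O
O2 needed = C + H/4 = 7 + 8/4 = 9.00 moles
Air moles = O2 / 0.21 = 9.00 / 0.21 = 42.86 moles air


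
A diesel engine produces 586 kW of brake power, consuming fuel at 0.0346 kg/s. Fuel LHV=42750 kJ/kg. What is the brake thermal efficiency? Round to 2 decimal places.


eta_BTE = (BP / (mf * LHV)) * 100
Denominator = 0.0346 * 42750 = 1479.1500 kW
eta_BTE = (586 / 1479.1500) * 100 = 39.62%


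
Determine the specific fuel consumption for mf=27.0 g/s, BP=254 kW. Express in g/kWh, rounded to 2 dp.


SFC = (mf / BP) * 3600
Rate = 27.0 / 254 = 0.106299 g/(s*kW)
SFC = 0.106299 * 3600 = 382.68 g/kWh


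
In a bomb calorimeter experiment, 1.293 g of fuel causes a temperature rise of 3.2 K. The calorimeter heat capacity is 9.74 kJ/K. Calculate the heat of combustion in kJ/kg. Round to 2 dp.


Hc = C_cal * delta_T / m_fuel
Q_released = 9.74 * 3.2 = 31.1680 kJ
m_fuel = 1.293 g = 1.293/1000 kg = 0.001293 kg
Hc = 31.1680 / 0.001293 = 24105.18 kJ/kg


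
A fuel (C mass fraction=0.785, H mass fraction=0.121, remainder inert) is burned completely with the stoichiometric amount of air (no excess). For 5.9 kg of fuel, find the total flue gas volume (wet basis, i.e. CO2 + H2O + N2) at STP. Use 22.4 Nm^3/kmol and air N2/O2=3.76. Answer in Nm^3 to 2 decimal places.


Per kg fuel: CO2 = (C/12 kmol)*22.4 = (0.785/12)*22.4 = 1.46533 Nm^3
Per kg fuel: H2O = (H/2 kmol)*22.4 = (0.121/2)*22.4 = 1.35520 Nm^3
O2 needed per kg fuel = C/12 + H/4 = 0.785/12 + 0.121/4 = 0.09566667 kmol
Per kg fuel: N2 = O2*3.76*22.4 = 0.09566667*3.76*22.4 = 8.05743 Nm^3
Total per kg = 1.46533 + 1.35520 + 8.05743 = 10.87796 Nm^3
Total = 10.87796 * 5.9 = 64.18 Nm^3


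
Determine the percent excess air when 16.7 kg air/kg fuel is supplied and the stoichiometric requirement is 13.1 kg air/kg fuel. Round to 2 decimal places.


Excess air = actual - stoichiometric = 16.7 - 13.1 = 3.60 kg/kg fuel
Excess air % = (excess / stoich) * 100 = (3.60 / 13.1) * 100 = 27.48%


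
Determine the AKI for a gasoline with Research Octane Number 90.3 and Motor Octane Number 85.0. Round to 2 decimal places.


AKI = (RON + MON) / 2
AKI = (90.3 + 85.0) / 2
AKI = 175.3 / 2 = 87.65


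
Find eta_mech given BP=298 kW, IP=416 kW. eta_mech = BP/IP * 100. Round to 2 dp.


eta_mech = (BP / IP) * 100
Ratio = 298 / 416 = 0.7163
eta_mech = 0.7163 * 100 = 71.63%


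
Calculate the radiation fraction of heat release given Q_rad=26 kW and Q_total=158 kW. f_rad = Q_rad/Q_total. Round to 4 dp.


f_rad = Q_rad / Q_total
f_rad = 26 / 158 = 0.1646


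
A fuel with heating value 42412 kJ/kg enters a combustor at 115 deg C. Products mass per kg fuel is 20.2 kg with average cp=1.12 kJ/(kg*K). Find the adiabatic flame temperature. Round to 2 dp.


T_ad = T_in + Hc / (m_p * cp)
Denominator = 20.2 * 1.12 = 22.6240
Temperature rise = 42412 / 22.6240 = 1874.65 K
T_ad = 115 + 1874.65 = 1989.65 deg C


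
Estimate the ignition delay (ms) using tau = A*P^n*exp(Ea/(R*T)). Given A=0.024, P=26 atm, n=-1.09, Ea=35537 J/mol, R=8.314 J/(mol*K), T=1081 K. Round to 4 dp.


tau = A * P^n * exp(Ea/(R*T))
P^n = 26^(-1.09) = 0.02868660
Ea/(R*T) = 35537/(8.314*1081) = 3.954076
exp(Ea/(R*T)) = 52.147504
tau = 0.024 * 0.02868660 * 52.147504 = 0.0359 ms


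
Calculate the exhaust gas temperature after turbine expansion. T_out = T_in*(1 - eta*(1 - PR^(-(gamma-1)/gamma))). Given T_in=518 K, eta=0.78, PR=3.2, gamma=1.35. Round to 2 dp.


T_out = T_in * (1 - eta * (1 - PR^(-(gamma-1)/gamma)))
Exponent = -(1.35-1)/1.35 = -0.25925926
PR^exp = 3.2^(-0.25925926) = 0.73966521
Factor = 1 - 0.78*(1 - 0.73966521) = 0.79693886
T_out = 518 * 0.79693886 = 412.81 K


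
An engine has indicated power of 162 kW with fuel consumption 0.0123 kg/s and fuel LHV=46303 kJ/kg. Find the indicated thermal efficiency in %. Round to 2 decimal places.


eta_ith = (IP / (mf * LHV)) * 100
Denominator = 0.0123 * 46303 = 569.5269 kW
eta_ith = (162 / 569.5269) * 100 = 28.44%


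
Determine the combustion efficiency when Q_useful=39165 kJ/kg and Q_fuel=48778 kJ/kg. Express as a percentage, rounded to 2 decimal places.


Efficiency = (Q_useful / Q_fuel) * 100
Efficiency = (39165 / 48778) * 100
Efficiency = 0.8029 * 100 = 80.29%


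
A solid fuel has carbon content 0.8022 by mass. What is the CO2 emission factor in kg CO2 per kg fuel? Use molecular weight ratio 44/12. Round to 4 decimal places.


EF = C_frac * (M_CO2 / M_C)
EF = 0.8022 * (44/12)
EF = 0.8022 * 3.666667 = 2.9414 kg_CO2/kg_fuel


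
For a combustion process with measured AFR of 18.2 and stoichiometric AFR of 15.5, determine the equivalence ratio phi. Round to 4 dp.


phi = AFR_stoich / AFR_actual
phi = 15.5 / 18.2 = 0.8516


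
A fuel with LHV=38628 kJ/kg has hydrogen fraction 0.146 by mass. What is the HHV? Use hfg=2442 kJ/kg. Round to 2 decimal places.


HHV = LHV + hfg * 9 * H
Water addition = 2442 * 9 * 0.146 = 3208.788 kJ/kg
HHV = 38628 + 3208.788 = 41836.79 kJ/kg


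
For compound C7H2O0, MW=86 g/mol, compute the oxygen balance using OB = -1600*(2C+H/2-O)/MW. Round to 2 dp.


OB = -1600 * (2C + H/2 - O) / MW
Inner = 2*7 + 2/2 - 0 = 15.00
OB = -1600 * 15.00 / 86 = -279.07%


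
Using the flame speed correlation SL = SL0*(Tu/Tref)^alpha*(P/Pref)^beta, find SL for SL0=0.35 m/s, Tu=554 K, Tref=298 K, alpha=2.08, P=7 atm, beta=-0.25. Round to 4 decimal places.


SL = SL0 * (Tu/Tref)^alpha * (P/Pref)^beta
T ratio = 554/298 = 1.85906040
(T ratio)^alpha = 1.85906040^2.08 = 3.631872
(P/Pref)^beta = 7^(-0.25) = 0.614788
SL = 0.35 * 3.631872 * 0.614788 = 0.7815 m/s


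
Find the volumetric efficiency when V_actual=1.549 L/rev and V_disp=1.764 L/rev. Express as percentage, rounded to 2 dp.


eta_v = (V_actual / V_disp) * 100
Ratio = 1.549 / 1.764 = 0.8781
eta_v = 0.8781 * 100 = 87.81%


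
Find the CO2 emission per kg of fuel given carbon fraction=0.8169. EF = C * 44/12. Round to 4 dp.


EF = C_frac * (M_CO2 / M_C)
EF = 0.8169 * (44/12)
EF = 0.8169 * 3.666667 = 2.9953 kg_CO2/kg_fuel


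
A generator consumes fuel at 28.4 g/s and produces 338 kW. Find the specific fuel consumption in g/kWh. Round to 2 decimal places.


SFC = (mf / BP) * 3600
Rate = 28.4 / 338 = 0.084024 g/(s*kW)
SFC = 0.084024 * 3600 = 302.49 g/kWh


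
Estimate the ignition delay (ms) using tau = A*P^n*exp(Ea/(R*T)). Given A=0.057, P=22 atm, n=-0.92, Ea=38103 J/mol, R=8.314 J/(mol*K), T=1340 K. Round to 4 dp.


tau = A * P^n * exp(Ea/(R*T))
P^n = 22^(-0.92) = 0.05820645
Ea/(R*T) = 38103/(8.314*1340) = 3.420144
exp(Ea/(R*T)) = 30.573808
tau = 0.057 * 0.05820645 * 30.573808 = 0.1014 ms


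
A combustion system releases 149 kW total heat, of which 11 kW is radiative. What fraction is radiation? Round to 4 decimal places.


f_rad = Q_rad / Q_total
f_rad = 11 / 149 = 0.0738


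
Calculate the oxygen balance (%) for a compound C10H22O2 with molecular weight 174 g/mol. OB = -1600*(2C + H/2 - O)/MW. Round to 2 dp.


OB = -1600 * (2C + H/2 - O) / MW
Inner = 2*10 + 22/2 - 2 = 29.00
OB = -1600 * 29.00 / 174 = -266.67%


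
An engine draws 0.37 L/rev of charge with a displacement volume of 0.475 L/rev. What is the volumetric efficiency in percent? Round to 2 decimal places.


eta_v = (V_actual / V_disp) * 100
Ratio = 0.37 / 0.475 = 0.7789
eta_v = 0.7789 * 100 = 77.89%


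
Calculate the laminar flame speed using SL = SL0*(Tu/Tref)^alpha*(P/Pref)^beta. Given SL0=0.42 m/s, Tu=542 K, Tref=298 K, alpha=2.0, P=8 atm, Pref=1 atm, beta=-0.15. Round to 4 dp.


SL = SL0 * (Tu/Tref)^alpha * (P/Pref)^beta
T ratio = 542/298 = 1.81879195
(T ratio)^alpha = 1.81879195^2.0 = 3.308004
(P/Pref)^beta = 8^(-0.15) = 0.732043
SL = 0.42 * 3.308004 * 0.732043 = 1.0171 m/s


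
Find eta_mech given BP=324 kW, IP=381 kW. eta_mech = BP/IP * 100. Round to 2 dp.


eta_mech = (BP / IP) * 100
Ratio = 324 / 381 = 0.8504
eta_mech = 0.8504 * 100 = 85.04%


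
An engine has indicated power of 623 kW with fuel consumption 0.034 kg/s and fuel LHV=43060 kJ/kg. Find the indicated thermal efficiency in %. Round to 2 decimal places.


eta_ith = (IP / (mf * LHV)) * 100
Denominator = 0.034 * 43060 = 1464.0400 kW
eta_ith = (623 / 1464.0400) * 100 = 42.55%


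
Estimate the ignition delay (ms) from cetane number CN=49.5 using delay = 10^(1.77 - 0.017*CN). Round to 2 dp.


delay = 10^(1.77 - 0.017*CN)
Exponent = 1.77 - 0.017*49.5 = 0.9285
delay = 10^0.9285 = 8.48 ms


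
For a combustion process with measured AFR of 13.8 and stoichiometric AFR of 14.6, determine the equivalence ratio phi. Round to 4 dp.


phi = AFR_stoich / AFR_actual
phi = 14.6 / 13.8 = 1.0580


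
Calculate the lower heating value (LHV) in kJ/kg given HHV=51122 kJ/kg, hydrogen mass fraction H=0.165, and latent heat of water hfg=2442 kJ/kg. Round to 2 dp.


LHV = HHV - hfg * 9 * H
Water correction = 2442 * 9 * 0.165 = 3626.370 kJ/kg
LHV = 51122 - 3626.370 = 47495.63 kJ/kg


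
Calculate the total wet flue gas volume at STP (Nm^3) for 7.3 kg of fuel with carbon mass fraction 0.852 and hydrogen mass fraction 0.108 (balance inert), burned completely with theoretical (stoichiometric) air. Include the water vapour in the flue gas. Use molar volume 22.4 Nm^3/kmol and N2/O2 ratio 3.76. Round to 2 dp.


Per kg fuel: CO2 = (C/12 kmol)*22.4 = (0.852/12)*22.4 = 1.59040 Nm^3
Per kg fuel: H2O = (H/2 kmol)*22.4 = (0.108/2)*22.4 = 1.20960 Nm^3
O2 needed per kg fuel = C/12 + H/4 = 0.852/12 + 0.108/4 = 0.09800000 kmol
Per kg fuel: N2 = O2*3.76*22.4 = 0.09800000*3.76*22.4 = 8.25395 Nm^3
Total per kg = 1.59040 + 1.20960 + 8.25395 = 11.05395 Nm^3
Total = 11.05395 * 7.3 = 80.69 Nm^3


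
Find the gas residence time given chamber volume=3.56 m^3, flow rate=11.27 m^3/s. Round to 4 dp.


tau = V / Q_flow
tau = 3.56 / 11.27 = 0.3159 s


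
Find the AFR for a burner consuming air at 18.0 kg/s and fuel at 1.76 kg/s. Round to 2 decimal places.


AFR = m_air / m_fuel
AFR = 18.0 / 1.76 = 10.23


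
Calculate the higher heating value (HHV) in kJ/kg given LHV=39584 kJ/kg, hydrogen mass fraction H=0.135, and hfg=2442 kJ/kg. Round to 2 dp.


HHV = LHV + hfg * 9 * H
Water addition = 2442 * 9 * 0.135 = 2967.030 kJ/kg
HHV = 39584 + 2967.030 = 42551.03 kJ/kg


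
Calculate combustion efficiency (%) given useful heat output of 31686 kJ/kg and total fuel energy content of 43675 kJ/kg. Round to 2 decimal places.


Efficiency = (Q_useful / Q_fuel) * 100
Efficiency = (31686 / 43675) * 100
Efficiency = 0.7255 * 100 = 72.55%


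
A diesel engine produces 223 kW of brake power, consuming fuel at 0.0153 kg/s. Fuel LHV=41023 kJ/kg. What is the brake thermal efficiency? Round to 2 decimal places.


eta_BTE = (BP / (mf * LHV)) * 100
Denominator = 0.0153 * 41023 = 627.6519 kW
eta_BTE = (223 / 627.6519) * 100 = 35.53%


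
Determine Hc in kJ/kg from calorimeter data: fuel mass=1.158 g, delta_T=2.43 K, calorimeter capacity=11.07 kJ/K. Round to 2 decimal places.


Hc = C_cal * delta_T / m_fuel
Q_released = 11.07 * 2.43 = 26.9001 kJ
m_fuel = 1.158 g = 1.158/1000 kg = 0.001158 kg
Hc = 26.9001 / 0.001158 = 23229.79 kJ/kg


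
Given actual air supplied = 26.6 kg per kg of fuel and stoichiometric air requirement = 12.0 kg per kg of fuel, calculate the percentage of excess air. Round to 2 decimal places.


Excess air = actual - stoichiometric = 26.6 - 12.0 = 14.60 kg/kg fuel
Excess air % = (excess / stoich) * 100 = (14.60 / 12.0) * 100 = 121.67%


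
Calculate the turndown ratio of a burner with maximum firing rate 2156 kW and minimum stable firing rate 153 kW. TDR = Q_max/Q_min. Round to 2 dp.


TDR = Q_max / Q_min
TDR = 2156 / 153 = 14.09


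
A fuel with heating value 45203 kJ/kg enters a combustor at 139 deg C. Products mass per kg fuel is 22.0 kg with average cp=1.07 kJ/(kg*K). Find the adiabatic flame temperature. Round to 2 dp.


T_ad = T_in + Hc / (m_p * cp)
Denominator = 22.0 * 1.07 = 23.5400
Temperature rise = 45203 / 23.5400 = 1920.26 K
T_ad = 139 + 1920.26 = 2059.26 deg C


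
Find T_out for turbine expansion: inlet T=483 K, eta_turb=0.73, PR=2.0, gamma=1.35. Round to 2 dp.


T_out = T_in * (1 - eta * (1 - PR^(-(gamma-1)/gamma)))
Exponent = -(1.35-1)/1.35 = -0.25925926
PR^exp = 2.0^(-0.25925926) = 0.83551680
Factor = 1 - 0.73*(1 - 0.83551680) = 0.87992726
T_out = 483 * 0.87992726 = 425.00 K
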